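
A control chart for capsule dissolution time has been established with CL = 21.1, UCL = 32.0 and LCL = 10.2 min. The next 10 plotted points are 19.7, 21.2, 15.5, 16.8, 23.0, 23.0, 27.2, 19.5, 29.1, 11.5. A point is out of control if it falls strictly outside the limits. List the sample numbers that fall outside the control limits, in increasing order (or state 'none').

All 10 points lie within [10.2, 32.0].

none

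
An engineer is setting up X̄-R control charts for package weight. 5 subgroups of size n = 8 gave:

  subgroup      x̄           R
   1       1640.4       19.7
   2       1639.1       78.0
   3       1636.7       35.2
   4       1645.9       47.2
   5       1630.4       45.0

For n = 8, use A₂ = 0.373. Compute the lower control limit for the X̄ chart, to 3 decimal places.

1621.708

X̄̄ = (1640.4 + 1639.1 + 1636.7 + 1645.9 + 1630.4) / 5 = 8192.5000 / 5 = 1638.5000
R̄ = (19.7 + 78.0 + 35.2 + 47.2 + 45.0) / 5 = 225.1000 / 5 = 45.0200
LCL = X̄̄ − A₂·R̄ = 1638.5000 − 0.373 × 45.0200 = 1621.7075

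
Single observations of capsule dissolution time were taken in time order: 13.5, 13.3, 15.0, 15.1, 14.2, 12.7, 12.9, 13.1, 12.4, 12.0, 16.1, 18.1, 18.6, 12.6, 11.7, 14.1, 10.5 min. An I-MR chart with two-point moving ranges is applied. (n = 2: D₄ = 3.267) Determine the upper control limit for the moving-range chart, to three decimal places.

5.186

Moving ranges: 0.2, 1.7, 0.1, 0.9, 1.5, 0.2, 0.2, 0.7, 0.4, 4.1, 2.0, 0.5, 6.0, 0.9, 2.4, 3.6; M̄R̄ = 25.4000 / 16 = 1.5875
UCL_MR = D₄·M̄R̄ = 3.267 × 1.5875 = 5.1864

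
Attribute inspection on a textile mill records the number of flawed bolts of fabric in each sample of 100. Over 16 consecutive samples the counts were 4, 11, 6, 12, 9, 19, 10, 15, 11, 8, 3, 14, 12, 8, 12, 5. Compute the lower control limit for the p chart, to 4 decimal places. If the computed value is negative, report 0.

0.0096

p̄ = Σdᵢ / (k·n) = 159 / (16 × 100) = 0.09938
LCL = p̄ − 3·√(p̄(1−p̄)/n) = 0.09938 − 3 × 0.02992 = 0.00963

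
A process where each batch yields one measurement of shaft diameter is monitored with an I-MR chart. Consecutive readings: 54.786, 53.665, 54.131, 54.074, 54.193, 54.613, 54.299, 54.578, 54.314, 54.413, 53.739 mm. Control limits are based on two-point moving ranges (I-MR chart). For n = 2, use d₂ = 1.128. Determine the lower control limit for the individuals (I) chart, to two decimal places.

X̄ = (54.786 + 53.665 + 54.131 + 54.074 + 54.193 + 54.613 + 54.299 + 54.578 + 54.314 + 54.413 + 53.739) / 11 = 54.2550
Moving ranges: 1.121, 0.466, 0.057, 0.119, 0.420, 0.314, 0.279, 0.264, 0.099, 0.674; M̄R̄ = 3.8130 / 10 = 0.3813
LCL = X̄ − 3·M̄R̄/d₂ = 54.2550 − 3 × 0.3813 / 1.128 = 53.2409

53.24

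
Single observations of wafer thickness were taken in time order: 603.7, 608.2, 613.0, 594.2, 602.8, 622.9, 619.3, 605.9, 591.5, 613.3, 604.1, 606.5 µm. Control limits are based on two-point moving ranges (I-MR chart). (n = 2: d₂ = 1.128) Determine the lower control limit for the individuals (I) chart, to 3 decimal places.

577.716

X̄ = (603.7 + 608.2 + 613.0 + 594.2 + 602.8 + 622.9 + 619.3 + 605.9 + 591.5 + 613.3 + 604.1 + 606.5) / 12 = 607.1167
Moving ranges: 4.5, 4.8, 18.8, 8.6, 20.1, 3.6, 13.4, 14.4, 21.8, 9.2, 2.4; M̄R̄ = 121.6000 / 11 = 11.0545
LCL = X̄ − 3·M̄R̄/d₂ = 607.1167 − 3 × 11.0545 / 1.128 = 577.7163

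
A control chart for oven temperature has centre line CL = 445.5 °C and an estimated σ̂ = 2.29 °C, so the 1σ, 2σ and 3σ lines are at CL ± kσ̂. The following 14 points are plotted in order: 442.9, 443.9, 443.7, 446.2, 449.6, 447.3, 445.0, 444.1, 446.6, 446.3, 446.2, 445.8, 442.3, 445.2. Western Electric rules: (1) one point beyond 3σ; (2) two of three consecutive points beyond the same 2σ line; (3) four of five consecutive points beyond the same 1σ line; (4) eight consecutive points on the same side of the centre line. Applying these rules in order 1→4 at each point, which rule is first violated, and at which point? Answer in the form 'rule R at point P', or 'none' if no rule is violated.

Zone of each point (C = within 1σ̂, B = 1σ̂–2σ̂, A = 2σ̂–3σ̂, * = beyond 3σ̂; sign = side of CL): 1:-B, 2:-C, 3:-C, 4:+C, 5:+B, 6:+C, 7:-C, 8:-C, 9:+C, 10:+C, 11:+C, 12:+C, 13:-B, 14:-C
No rule fires across all 14 points.

none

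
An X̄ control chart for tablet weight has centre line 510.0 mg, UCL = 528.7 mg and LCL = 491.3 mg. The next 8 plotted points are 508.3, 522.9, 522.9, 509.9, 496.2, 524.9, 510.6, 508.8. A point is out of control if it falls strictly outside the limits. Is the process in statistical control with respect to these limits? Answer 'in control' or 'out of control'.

All 8 points lie within [491.3, 528.7].

in control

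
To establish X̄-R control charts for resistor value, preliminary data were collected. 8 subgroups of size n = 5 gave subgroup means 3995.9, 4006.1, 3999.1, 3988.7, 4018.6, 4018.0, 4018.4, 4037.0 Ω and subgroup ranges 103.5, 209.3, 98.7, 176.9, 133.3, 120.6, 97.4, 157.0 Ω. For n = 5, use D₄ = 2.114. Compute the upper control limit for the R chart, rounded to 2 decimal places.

R̄ = (103.5 + 209.3 + 98.7 + 176.9 + 133.3 + 120.6 + 97.4 + 157.0) / 8 = 1096.7000 / 8 = 137.0875
UCL_R = D₄·R̄ = 2.114 × 137.0875 = 289.8030

289.80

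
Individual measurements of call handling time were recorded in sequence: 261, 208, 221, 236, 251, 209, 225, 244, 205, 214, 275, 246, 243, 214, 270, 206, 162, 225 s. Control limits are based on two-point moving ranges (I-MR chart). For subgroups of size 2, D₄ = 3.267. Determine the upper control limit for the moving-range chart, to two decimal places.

Moving ranges: 53, 13, 15, 15, 42, 16, 19, 39, 9, 61, 29, 3, 29, 56, 64, 44, 63; M̄R̄ = 570.0000 / 17 = 33.5294
UCL_MR = D₄·M̄R̄ = 3.267 × 33.5294 = 109.5406

109.54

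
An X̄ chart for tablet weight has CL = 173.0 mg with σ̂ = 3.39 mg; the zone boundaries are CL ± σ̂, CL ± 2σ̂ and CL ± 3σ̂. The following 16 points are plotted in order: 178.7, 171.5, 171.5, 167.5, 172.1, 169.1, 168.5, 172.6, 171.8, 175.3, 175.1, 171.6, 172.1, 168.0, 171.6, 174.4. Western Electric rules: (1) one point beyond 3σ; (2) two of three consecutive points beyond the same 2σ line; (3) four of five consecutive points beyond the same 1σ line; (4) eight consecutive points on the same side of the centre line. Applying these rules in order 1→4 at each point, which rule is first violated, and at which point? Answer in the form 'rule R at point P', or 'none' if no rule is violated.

rule 4 at point 9

Zone of each point (C = within 1σ̂, B = 1σ̂–2σ̂, A = 2σ̂–3σ̂, * = beyond 3σ̂; sign = side of CL): 1:+B, 2:-C, 3:-C, 4:-B, 5:-C, 6:-B, 7:-B, 8:-C, 9:-C, 10:+C, 11:+C, 12:-C, 13:-C, 14:-B, 15:-C, 16:+C
Rule 4 (eight consecutive points on the same side of the centre line) is satisfied at point 9.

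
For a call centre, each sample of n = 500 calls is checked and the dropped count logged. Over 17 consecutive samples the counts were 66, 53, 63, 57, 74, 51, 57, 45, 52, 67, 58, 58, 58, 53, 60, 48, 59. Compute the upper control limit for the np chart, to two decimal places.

p̄ = Σdᵢ / (k·n) = 979 / (17 × 500) = 0.11518
UCL = np̄ + 3·√(np̄(1−p̄)) = 57.5882 + 3 × √(57.5882×0.88482) = 57.5882 + 3 × 7.1383 = 79.0032

79.00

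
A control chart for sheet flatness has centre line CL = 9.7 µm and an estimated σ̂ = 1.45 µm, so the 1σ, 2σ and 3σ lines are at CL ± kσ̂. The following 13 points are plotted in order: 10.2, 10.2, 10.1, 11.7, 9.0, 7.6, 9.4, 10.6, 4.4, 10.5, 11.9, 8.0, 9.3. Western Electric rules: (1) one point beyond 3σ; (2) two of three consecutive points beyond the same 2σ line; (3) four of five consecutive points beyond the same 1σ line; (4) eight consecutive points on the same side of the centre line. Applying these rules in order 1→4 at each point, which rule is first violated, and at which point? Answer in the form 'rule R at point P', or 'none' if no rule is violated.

Zone of each point (C = within 1σ̂, B = 1σ̂–2σ̂, A = 2σ̂–3σ̂, * = beyond 3σ̂; sign = side of CL): 1:+C, 2:+C, 3:+C, 4:+B, 5:-C, 6:-B, 7:-C, 8:+C, 9:-*, 10:+C, 11:+B, 12:-B, 13:-C
Rule 1 (one point beyond the 3σ limits) is satisfied at point 9.

rule 1 at point 9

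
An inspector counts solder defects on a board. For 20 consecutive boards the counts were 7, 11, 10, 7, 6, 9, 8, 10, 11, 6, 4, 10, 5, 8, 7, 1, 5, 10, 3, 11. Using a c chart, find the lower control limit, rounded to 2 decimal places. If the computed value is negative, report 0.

c̄ = (7 + 11 + 10 + 7 + 6 + 9 + 8 + 10 + 11 + 6 + 4 + 10 + 5 + 8 + 7 + 1 + 5 + 10 + 3 + 11) / 20 = 149 / 20 = 7.4500
LCL = c̄ − 3√c̄ = 7.4500 − 3 × 2.7295 = -0.7384 → 0 (cannot be negative)

0.00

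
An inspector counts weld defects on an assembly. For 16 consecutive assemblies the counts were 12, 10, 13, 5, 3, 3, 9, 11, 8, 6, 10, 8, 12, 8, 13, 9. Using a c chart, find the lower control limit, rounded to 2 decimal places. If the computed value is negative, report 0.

0.00

c̄ = (12 + 10 + 13 + 5 + 3 + 3 + 9 + 11 + 8 + 6 + 10 + 8 + 12 + 8 + 13 + 9) / 16 = 140 / 16 = 8.7500
LCL = c̄ − 3√c̄ = 8.7500 − 3 × 2.9580 = -0.1241 → 0 (cannot be negative)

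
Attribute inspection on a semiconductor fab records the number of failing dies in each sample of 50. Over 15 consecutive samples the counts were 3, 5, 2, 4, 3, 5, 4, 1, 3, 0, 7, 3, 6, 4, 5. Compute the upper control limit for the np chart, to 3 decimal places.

p̄ = Σdᵢ / (k·n) = 55 / (15 × 50) = 0.07333
UCL = np̄ + 3·√(np̄(1−p̄)) = 3.6667 + 3 × √(3.6667×0.92667) = 3.6667 + 3 × 1.8433 = 9.1966

9.197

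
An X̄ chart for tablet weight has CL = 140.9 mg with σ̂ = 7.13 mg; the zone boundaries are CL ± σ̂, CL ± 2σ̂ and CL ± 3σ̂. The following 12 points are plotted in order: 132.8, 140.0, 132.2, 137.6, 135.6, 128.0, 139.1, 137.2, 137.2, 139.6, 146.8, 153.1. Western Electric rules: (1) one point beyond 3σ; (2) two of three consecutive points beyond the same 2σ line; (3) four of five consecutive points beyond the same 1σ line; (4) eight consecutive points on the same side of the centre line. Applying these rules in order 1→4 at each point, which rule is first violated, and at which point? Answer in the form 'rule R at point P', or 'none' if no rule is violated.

Zone of each point (C = within 1σ̂, B = 1σ̂–2σ̂, A = 2σ̂–3σ̂, * = beyond 3σ̂; sign = side of CL): 1:-B, 2:-C, 3:-B, 4:-C, 5:-C, 6:-B, 7:-C, 8:-C, 9:-C, 10:-C, 11:+C, 12:+B
Rule 4 (eight consecutive points on the same side of the centre line) is satisfied at point 8.

rule 4 at point 8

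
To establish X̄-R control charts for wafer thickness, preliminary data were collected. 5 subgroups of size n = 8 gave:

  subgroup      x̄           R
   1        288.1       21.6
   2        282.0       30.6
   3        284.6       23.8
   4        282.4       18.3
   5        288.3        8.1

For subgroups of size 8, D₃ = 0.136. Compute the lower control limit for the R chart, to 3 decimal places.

R̄ = (21.6 + 30.6 + 23.8 + 18.3 + 8.1) / 5 = 102.4000 / 5 = 20.4800
LCL_R = D₃·R̄ = 0.136 × 20.4800 = 2.7853

2.785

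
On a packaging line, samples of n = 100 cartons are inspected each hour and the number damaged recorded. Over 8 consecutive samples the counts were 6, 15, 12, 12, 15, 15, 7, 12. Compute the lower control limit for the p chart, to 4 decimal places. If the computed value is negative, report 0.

0.0209

p̄ = Σdᵢ / (k·n) = 94 / (8 × 100) = 0.11750
LCL = p̄ − 3·√(p̄(1−p̄)/n) = 0.11750 − 3 × 0.03220 = 0.02090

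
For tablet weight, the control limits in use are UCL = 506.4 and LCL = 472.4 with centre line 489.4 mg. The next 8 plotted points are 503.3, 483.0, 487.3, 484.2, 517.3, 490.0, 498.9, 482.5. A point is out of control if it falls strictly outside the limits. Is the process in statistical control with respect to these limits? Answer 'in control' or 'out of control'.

Compare each point to [472.4, 506.4]: sample 5 = 517.3 > UCL.

out of control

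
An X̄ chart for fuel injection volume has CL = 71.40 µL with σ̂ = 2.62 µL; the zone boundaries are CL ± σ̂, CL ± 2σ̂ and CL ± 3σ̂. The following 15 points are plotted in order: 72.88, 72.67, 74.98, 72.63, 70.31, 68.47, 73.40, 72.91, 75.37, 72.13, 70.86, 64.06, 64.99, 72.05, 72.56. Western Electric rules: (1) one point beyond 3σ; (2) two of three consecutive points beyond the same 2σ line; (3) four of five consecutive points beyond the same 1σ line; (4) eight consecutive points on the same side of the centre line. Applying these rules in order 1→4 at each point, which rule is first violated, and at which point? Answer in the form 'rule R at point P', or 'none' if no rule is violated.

Zone of each point (C = within 1σ̂, B = 1σ̂–2σ̂, A = 2σ̂–3σ̂, * = beyond 3σ̂; sign = side of CL): 1:+C, 2:+C, 3:+B, 4:+C, 5:-C, 6:-B, 7:+C, 8:+C, 9:+B, 10:+C, 11:-C, 12:-A, 13:-A, 14:+C, 15:+C
Rule 2 (two of three consecutive points beyond the same 2σ limit) is satisfied at point 13.

rule 2 at point 13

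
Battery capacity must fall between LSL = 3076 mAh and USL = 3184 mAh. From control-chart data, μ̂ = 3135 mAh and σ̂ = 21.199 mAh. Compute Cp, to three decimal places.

0.849

Cp = (USL − LSL) / (6σ̂) = (3184 − 3076) / (6 × 21.199) = 108.0000 / 127.1940 = 0.8491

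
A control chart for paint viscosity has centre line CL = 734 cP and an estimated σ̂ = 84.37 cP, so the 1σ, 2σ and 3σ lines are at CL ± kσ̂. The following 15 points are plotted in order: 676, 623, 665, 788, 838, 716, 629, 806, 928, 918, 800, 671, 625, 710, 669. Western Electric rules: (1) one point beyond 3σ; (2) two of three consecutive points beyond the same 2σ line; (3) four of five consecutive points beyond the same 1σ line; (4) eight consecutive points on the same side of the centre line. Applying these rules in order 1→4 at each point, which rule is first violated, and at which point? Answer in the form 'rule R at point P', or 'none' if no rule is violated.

Zone of each point (C = within 1σ̂, B = 1σ̂–2σ̂, A = 2σ̂–3σ̂, * = beyond 3σ̂; sign = side of CL): 1:-C, 2:-B, 3:-C, 4:+C, 5:+B, 6:-C, 7:-B, 8:+C, 9:+A, 10:+A, 11:+C, 12:-C, 13:-B, 14:-C, 15:-C
Rule 2 (two of three consecutive points beyond the same 2σ limit) is satisfied at point 10.

rule 2 at point 10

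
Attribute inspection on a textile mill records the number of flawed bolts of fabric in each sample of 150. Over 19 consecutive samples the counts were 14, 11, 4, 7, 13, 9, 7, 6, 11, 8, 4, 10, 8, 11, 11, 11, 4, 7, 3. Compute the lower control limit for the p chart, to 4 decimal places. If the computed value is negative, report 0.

p̄ = Σdᵢ / (k·n) = 159 / (19 × 150) = 0.05579
LCL = p̄ − 3·√(p̄(1−p̄)/n) = 0.05579 − 3 × 0.01874 = -0.00043 → 0 (negative, so LCL = 0)

0.0000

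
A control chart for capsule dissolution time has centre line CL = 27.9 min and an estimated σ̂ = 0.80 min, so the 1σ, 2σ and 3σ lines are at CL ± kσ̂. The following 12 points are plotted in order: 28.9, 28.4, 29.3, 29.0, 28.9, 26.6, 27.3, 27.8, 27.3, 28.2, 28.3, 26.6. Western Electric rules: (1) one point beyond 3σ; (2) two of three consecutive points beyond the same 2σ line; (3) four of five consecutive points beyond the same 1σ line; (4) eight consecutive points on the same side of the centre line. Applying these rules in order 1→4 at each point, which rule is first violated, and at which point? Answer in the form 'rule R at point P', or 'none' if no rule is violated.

rule 3 at point 5

Zone of each point (C = within 1σ̂, B = 1σ̂–2σ̂, A = 2σ̂–3σ̂, * = beyond 3σ̂; sign = side of CL): 1:+B, 2:+C, 3:+B, 4:+B, 5:+B, 6:-B, 7:-C, 8:-C, 9:-C, 10:+C, 11:+C, 12:-B
Rule 3 (four of five consecutive points beyond the same 1σ limit) is satisfied at point 5.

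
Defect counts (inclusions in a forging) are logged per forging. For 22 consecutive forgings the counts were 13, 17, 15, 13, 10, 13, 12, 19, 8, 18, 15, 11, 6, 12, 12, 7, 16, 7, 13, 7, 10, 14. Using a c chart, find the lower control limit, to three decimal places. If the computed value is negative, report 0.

1.711

c̄ = (13 + 17 + 15 + 13 + 10 + 13 + 12 + 19 + 8 + 18 + 15 + 11 + 6 + 12 + 12 + 7 + 16 + 7 + 13 + 7 + 10 + 14) / 22 = 268 / 22 = 12.1818
LCL = c̄ − 3√c̄ = 12.1818 − 3 × 3.4902 = 1.7111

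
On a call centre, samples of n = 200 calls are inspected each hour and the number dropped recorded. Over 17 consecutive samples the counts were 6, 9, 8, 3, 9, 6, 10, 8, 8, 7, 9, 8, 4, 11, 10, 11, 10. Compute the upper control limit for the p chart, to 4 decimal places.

0.0820

p̄ = Σdᵢ / (k·n) = 137 / (17 × 200) = 0.04029
UCL = p̄ + 3·√(p̄(1−p̄)/n) = 0.04029 + 3 × √(0.04029×0.95971/200) = 0.04029 + 3 × 0.01391 = 0.08201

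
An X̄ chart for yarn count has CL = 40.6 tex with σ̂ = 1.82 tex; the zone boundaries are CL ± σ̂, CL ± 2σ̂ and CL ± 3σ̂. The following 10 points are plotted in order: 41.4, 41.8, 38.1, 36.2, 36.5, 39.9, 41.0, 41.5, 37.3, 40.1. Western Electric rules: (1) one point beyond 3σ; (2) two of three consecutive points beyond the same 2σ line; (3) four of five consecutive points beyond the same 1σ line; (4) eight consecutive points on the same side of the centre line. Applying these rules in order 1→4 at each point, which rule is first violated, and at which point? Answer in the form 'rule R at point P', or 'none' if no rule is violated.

rule 2 at point 5

Zone of each point (C = within 1σ̂, B = 1σ̂–2σ̂, A = 2σ̂–3σ̂, * = beyond 3σ̂; sign = side of CL): 1:+C, 2:+C, 3:-B, 4:-A, 5:-A, 6:-C, 7:+C, 8:+C, 9:-B, 10:-C
Rule 2 (two of three consecutive points beyond the same 2σ limit) is satisfied at point 5.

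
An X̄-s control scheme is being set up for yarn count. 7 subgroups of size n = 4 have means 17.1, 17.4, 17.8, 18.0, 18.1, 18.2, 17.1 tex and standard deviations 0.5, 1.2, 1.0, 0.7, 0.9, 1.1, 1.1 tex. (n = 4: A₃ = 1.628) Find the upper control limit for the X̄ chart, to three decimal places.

19.183

X̄̄ = (17.1 + 17.4 + 17.8 + 18.0 + 18.1 + 18.2 + 17.1) / 7 = 17.6714
s̄ = (0.5 + 1.2 + 1.0 + 0.7 + 0.9 + 1.1 + 1.1) / 7 = 0.9286
UCL = X̄̄ + A₃·s̄ = 17.6714 + 1.628 × 0.9286 = 19.1831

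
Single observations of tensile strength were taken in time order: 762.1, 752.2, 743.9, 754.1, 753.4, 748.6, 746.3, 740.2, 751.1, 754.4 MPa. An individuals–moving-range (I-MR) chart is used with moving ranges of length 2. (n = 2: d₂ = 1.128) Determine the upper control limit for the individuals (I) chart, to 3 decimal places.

767.326

X̄ = (762.1 + 752.2 + 743.9 + 754.1 + 753.4 + 748.6 + 746.3 + 740.2 + 751.1 + 754.4) / 10 = 750.6300
Moving ranges: 9.9, 8.3, 10.2, 0.7, 4.8, 2.3, 6.1, 10.9, 3.3; M̄R̄ = 56.5000 / 9 = 6.2778
UCL = X̄ + 3·M̄R̄/d₂ = 750.6300 + 3 × 6.2778 / 1.128 = 767.3262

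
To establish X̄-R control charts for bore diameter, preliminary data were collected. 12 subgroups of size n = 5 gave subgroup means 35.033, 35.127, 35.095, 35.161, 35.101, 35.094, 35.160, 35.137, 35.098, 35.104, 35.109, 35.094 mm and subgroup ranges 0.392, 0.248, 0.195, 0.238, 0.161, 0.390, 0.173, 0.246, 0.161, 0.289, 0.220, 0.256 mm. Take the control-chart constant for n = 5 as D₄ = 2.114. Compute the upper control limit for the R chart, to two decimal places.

0.52

R̄ = (0.392 + 0.248 + 0.195 + 0.238 + 0.161 + 0.390 + 0.173 + 0.246 + 0.161 + 0.289 + 0.220 + 0.256) / 12 = 2.9690 / 12 = 0.2474
UCL_R = D₄·R̄ = 2.114 × 0.2474 = 0.5230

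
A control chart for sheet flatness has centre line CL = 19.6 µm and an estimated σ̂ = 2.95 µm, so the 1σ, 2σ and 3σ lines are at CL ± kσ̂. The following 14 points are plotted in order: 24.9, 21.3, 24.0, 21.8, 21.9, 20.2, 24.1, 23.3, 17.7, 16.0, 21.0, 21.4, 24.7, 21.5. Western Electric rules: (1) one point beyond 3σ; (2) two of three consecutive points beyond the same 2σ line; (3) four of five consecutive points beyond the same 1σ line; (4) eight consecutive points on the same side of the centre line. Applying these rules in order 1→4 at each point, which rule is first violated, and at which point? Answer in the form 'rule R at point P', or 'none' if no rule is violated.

rule 4 at point 8

Zone of each point (C = within 1σ̂, B = 1σ̂–2σ̂, A = 2σ̂–3σ̂, * = beyond 3σ̂; sign = side of CL): 1:+B, 2:+C, 3:+B, 4:+C, 5:+C, 6:+C, 7:+B, 8:+B, 9:-C, 10:-B, 11:+C, 12:+C, 13:+B, 14:+C
Rule 4 (eight consecutive points on the same side of the centre line) is satisfied at point 8.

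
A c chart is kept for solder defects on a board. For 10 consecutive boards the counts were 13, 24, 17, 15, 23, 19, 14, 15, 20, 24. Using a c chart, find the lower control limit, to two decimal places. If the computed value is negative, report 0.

c̄ = (13 + 24 + 17 + 15 + 23 + 19 + 14 + 15 + 20 + 24) / 10 = 184 / 10 = 18.4000
LCL = c̄ − 3√c̄ = 18.4000 − 3 × 4.2895 = 5.5314

5.53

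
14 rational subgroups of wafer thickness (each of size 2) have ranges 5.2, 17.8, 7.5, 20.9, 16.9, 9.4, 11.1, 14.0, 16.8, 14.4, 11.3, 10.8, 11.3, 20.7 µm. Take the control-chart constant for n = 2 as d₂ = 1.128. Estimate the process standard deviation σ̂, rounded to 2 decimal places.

11.91

R̄ = (5.2 + 17.8 + 7.5 + 20.9 + 16.9 + 9.4 + 11.1 + 14.0 + 16.8 + 14.4 + 11.3 + 10.8 + 11.3 + 20.7) / 14 = 13.4357
σ̂ = R̄ / d₂ = 13.4357 / 1.128 = 11.9111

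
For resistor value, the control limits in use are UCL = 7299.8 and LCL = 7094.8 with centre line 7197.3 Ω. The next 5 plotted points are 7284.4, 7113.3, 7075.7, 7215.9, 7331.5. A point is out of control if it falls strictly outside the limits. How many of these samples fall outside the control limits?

2

Compare each point to [7094.8, 7299.8]: sample 3 = 7075.7 < LCL; sample 5 = 7331.5 > UCL.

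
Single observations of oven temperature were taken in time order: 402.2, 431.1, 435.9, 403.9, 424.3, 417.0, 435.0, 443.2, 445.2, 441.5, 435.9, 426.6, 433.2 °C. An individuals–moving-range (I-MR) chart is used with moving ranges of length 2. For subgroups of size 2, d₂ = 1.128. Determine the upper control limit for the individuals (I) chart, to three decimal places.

X̄ = (402.2 + 431.1 + 435.9 + 403.9 + 424.3 + 417.0 + 435.0 + 443.2 + 445.2 + 441.5 + 435.9 + 426.6 + 433.2) / 13 = 428.8462
Moving ranges: 28.9, 4.8, 32.0, 20.4, 7.3, 18.0, 8.2, 2.0, 3.7, 5.6, 9.3, 6.6; M̄R̄ = 146.8000 / 12 = 12.2333
UCL = X̄ + 3·M̄R̄/d₂ = 428.8462 + 3 × 12.2333 / 1.128 = 461.3816

461.382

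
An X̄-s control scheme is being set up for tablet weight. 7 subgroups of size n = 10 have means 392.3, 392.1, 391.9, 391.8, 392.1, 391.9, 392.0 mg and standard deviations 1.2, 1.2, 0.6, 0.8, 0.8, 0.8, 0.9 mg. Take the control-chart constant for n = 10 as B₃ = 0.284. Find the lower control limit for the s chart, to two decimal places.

0.26

s̄ = (1.2 + 1.2 + 0.6 + 0.8 + 0.8 + 0.8 + 0.9) / 7 = 0.9000
LCL_s = B₃·s̄ = 0.284 × 0.9000 = 0.2556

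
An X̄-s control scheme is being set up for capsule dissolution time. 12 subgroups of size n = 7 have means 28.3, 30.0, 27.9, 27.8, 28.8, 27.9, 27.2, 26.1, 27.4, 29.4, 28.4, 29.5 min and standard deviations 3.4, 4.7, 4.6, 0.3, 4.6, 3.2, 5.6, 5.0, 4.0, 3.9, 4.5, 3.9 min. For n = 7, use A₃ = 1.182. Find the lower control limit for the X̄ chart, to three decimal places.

23.527

X̄̄ = (28.3 + 30.0 + 27.9 + 27.8 + 28.8 + 27.9 + 27.2 + 26.1 + 27.4 + 29.4 + 28.4 + 29.5) / 12 = 28.2250
s̄ = (3.4 + 4.7 + 4.6 + 0.3 + 4.6 + 3.2 + 5.6 + 5.0 + 4.0 + 3.9 + 4.5 + 3.9) / 12 = 3.9750
LCL = X̄̄ − A₃·s̄ = 28.2250 − 1.182 × 3.9750 = 23.5266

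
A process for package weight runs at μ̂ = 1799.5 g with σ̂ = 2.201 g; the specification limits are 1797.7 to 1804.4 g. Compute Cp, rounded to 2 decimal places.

0.51

Cp = (USL − LSL) / (6σ̂) = (1804.4 − 1797.7) / (6 × 2.201) = 6.7000 / 13.2060 = 0.5073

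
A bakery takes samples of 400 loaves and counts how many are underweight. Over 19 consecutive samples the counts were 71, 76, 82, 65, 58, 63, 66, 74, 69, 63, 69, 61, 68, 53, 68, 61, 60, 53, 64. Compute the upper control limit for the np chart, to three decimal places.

87.673

p̄ = Σdᵢ / (k·n) = 1244 / (19 × 400) = 0.16368
UCL = np̄ + 3·√(np̄(1−p̄)) = 65.4737 + 3 × √(65.4737×0.83632) = 65.4737 + 3 × 7.3998 = 87.6730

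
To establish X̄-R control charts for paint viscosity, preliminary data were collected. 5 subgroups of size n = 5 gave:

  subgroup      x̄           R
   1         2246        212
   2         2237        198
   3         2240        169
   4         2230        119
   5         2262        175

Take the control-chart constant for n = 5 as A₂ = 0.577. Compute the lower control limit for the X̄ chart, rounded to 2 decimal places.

X̄̄ = (2246 + 2237 + 2240 + 2230 + 2262) / 5 = 11215.0000 / 5 = 2243.0000
R̄ = (212 + 198 + 169 + 119 + 175) / 5 = 873.0000 / 5 = 174.6000
LCL = X̄̄ − A₂·R̄ = 2243.0000 − 0.577 × 174.6000 = 2142.2558

2142.26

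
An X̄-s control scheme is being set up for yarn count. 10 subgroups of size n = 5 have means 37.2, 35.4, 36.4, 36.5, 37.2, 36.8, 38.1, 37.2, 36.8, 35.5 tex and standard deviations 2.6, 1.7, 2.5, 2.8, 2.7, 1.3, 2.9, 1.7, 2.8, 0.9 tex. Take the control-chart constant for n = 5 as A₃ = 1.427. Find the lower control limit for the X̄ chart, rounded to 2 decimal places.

X̄̄ = (37.2 + 35.4 + 36.4 + 36.5 + 37.2 + 36.8 + 38.1 + 37.2 + 36.8 + 35.5) / 10 = 36.7100
s̄ = (2.6 + 1.7 + 2.5 + 2.8 + 2.7 + 1.3 + 2.9 + 1.7 + 2.8 + 0.9) / 10 = 2.1900
LCL = X̄̄ − A₃·s̄ = 36.7100 − 1.427 × 2.1900 = 33.5849

33.58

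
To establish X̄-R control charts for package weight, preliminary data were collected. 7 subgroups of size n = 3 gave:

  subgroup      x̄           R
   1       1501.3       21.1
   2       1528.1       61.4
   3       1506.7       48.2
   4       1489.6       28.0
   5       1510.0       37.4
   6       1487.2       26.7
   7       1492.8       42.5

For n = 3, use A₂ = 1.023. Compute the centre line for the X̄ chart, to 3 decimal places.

X̄̄ = (1501.3 + 1528.1 + 1506.7 + 1489.6 + 1510.0 + 1487.2 + 1492.8) / 7 = 10515.7000 / 7 = 1502.2429
CL = X̄̄ = 1502.2429

1502.243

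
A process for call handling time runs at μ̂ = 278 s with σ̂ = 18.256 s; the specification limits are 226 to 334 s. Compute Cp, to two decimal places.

Cp = (USL − LSL) / (6σ̂) = (334 − 226) / (6 × 18.256) = 108.0000 / 109.5360 = 0.9860

0.99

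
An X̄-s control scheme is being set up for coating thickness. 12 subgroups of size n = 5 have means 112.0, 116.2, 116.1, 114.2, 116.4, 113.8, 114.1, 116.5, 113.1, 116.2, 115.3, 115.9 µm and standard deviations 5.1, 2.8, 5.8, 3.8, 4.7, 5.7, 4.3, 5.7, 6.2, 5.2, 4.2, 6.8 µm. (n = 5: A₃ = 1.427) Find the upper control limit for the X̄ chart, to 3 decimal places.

X̄̄ = (112.0 + 116.2 + 116.1 + 114.2 + 116.4 + 113.8 + 114.1 + 116.5 + 113.1 + 116.2 + 115.3 + 115.9) / 12 = 114.9833
s̄ = (5.1 + 2.8 + 5.8 + 3.8 + 4.7 + 5.7 + 4.3 + 5.7 + 6.2 + 5.2 + 4.2 + 6.8) / 12 = 5.0250
UCL = X̄̄ + A₃·s̄ = 114.9833 + 1.427 × 5.0250 = 122.1540

122.154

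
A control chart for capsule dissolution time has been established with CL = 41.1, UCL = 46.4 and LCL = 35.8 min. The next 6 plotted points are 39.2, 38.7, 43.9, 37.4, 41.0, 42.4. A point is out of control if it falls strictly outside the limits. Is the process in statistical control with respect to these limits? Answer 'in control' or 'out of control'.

in control

All 6 points lie within [35.8, 46.4].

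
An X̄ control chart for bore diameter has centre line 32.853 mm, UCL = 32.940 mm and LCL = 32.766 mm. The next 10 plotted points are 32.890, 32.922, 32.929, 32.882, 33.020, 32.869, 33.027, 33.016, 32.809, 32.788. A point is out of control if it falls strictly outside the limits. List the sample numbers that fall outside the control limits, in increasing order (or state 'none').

5, 7, 8

Compare each point to [32.766, 32.940]: sample 5 = 33.020 > UCL; sample 7 = 33.027 > UCL; sample 8 = 33.016 > UCL.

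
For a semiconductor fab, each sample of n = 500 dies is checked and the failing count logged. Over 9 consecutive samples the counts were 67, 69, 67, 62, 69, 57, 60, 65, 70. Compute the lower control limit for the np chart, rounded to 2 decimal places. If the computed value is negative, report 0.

p̄ = Σdᵢ / (k·n) = 586 / (9 × 500) = 0.13022
LCL = np̄ − 3·√(np̄(1−p̄)) = 65.1111 − 3 × 7.5254 = 42.5348

42.53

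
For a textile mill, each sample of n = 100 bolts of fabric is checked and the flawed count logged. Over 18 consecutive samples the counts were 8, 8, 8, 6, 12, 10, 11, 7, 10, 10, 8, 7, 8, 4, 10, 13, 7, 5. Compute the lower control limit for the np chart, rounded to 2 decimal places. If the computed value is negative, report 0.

0.10

p̄ = Σdᵢ / (k·n) = 152 / (18 × 100) = 0.08444
LCL = np̄ − 3·√(np̄(1−p̄)) = 8.4444 − 3 × 2.7805 = 0.1028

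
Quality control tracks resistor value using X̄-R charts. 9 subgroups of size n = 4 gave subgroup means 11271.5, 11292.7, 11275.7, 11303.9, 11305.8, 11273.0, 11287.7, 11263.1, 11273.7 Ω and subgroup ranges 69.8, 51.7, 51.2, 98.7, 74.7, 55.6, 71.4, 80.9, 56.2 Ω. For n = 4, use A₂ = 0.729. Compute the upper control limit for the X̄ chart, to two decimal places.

11332.44

X̄̄ = (11271.5 + 11292.7 + 11275.7 + 11303.9 + 11305.8 + 11273.0 + 11287.7 + 11263.1 + 11273.7) / 9 = 101547.1000 / 9 = 11283.0111
R̄ = (69.8 + 51.7 + 51.2 + 98.7 + 74.7 + 55.6 + 71.4 + 80.9 + 56.2) / 9 = 610.2000 / 9 = 67.8000
UCL = X̄̄ + A₂·R̄ = 11283.0111 + 0.729 × 67.8000 = 11332.4373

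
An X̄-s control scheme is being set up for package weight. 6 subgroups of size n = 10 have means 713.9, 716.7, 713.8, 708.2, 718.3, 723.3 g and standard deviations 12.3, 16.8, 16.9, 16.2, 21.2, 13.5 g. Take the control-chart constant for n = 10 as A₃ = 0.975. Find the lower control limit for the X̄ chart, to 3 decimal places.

X̄̄ = (713.9 + 716.7 + 713.8 + 708.2 + 718.3 + 723.3) / 6 = 715.7000
s̄ = (12.3 + 16.8 + 16.9 + 16.2 + 21.2 + 13.5) / 6 = 16.1500
LCL = X̄̄ − A₃·s̄ = 715.7000 − 0.975 × 16.1500 = 699.9537

699.954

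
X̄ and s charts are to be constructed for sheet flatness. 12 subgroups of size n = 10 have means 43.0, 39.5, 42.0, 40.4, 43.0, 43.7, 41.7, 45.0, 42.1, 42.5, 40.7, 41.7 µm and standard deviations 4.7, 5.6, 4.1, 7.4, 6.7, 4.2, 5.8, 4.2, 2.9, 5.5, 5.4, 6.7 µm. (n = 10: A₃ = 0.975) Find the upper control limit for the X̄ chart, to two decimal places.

X̄̄ = (43.0 + 39.5 + 42.0 + 40.4 + 43.0 + 43.7 + 41.7 + 45.0 + 42.1 + 42.5 + 40.7 + 41.7) / 12 = 42.1083
s̄ = (4.7 + 5.6 + 4.1 + 7.4 + 6.7 + 4.2 + 5.8 + 4.2 + 2.9 + 5.5 + 5.4 + 6.7) / 12 = 5.2667
UCL = X̄̄ + A₃·s̄ = 42.1083 + 0.975 × 5.2667 = 47.2433

47.24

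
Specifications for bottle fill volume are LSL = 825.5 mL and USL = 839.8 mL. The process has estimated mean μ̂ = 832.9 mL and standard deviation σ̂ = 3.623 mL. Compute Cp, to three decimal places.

0.658

Cp = (USL − LSL) / (6σ̂) = (839.8 − 825.5) / (6 × 3.623) = 14.3000 / 21.7380 = 0.6578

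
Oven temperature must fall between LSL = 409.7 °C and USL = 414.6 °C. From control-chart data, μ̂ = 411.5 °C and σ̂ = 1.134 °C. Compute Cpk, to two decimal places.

0.53

Cpu = (USL − μ̂) / (3σ̂) = (414.6 − 411.5) / (3 × 1.134) = 0.9112; Cpl = (μ̂ − LSL) / (3σ̂) = (411.5 − 409.7) / (3 × 1.134) = 0.5291; Cpk = min(Cpu, Cpl) = 0.5291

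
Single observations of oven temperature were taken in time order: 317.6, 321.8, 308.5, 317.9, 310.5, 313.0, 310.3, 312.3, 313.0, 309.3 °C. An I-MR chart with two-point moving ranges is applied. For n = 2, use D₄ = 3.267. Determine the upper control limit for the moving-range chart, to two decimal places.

Moving ranges: 4.2, 13.3, 9.4, 7.4, 2.5, 2.7, 2.0, 0.7, 3.7; M̄R̄ = 45.9000 / 9 = 5.1000
UCL_MR = D₄·M̄R̄ = 3.267 × 5.1000 = 16.6617

16.66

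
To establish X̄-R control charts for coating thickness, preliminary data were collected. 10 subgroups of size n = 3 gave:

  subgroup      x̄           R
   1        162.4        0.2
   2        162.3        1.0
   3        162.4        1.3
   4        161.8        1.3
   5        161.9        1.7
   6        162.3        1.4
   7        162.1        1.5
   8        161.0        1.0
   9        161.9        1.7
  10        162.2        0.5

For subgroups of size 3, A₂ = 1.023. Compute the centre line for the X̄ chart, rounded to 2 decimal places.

162.03

X̄̄ = (162.4 + 162.3 + 162.4 + 161.8 + 161.9 + 162.3 + 162.1 + 161.0 + 161.9 + 162.2) / 10 = 1620.3000 / 10 = 162.0300
CL = X̄̄ = 162.0300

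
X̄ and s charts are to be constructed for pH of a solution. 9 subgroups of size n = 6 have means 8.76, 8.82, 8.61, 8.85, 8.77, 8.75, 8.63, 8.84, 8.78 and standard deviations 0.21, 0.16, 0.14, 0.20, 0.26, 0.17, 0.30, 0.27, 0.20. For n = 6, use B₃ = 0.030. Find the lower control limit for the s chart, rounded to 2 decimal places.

s̄ = (0.21 + 0.16 + 0.14 + 0.20 + 0.26 + 0.17 + 0.30 + 0.27 + 0.20) / 9 = 0.2122
LCL_s = B₃·s̄ = 0.030 × 0.2122 = 0.0064

0.01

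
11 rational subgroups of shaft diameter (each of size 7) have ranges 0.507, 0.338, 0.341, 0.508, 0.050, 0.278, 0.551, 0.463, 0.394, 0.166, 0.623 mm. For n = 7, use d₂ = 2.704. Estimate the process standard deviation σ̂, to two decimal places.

0.14

R̄ = (0.507 + 0.338 + 0.341 + 0.508 + 0.050 + 0.278 + 0.551 + 0.463 + 0.394 + 0.166 + 0.623) / 11 = 0.3835
σ̂ = R̄ / d₂ = 0.3835 / 2.704 = 0.1418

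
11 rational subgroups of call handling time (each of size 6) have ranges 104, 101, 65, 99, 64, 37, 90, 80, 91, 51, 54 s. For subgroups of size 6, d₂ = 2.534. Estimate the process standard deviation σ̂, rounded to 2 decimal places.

29.99

R̄ = (104 + 101 + 65 + 99 + 64 + 37 + 90 + 80 + 91 + 51 + 54) / 11 = 76.0000
σ̂ = R̄ / d₂ = 76.0000 / 2.534 = 29.9921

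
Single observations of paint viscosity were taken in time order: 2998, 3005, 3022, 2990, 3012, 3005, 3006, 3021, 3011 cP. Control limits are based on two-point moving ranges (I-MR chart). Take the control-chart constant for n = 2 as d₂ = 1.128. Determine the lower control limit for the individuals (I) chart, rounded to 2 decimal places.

X̄ = (2998 + 3005 + 3022 + 2990 + 3012 + 3005 + 3006 + 3021 + 3011) / 9 = 3007.7778
Moving ranges: 7, 17, 32, 22, 7, 1, 15, 10; M̄R̄ = 111.0000 / 8 = 13.8750
LCL = X̄ − 3·M̄R̄/d₂ = 3007.7778 − 3 × 13.8750 / 1.128 = 2970.8762

2970.88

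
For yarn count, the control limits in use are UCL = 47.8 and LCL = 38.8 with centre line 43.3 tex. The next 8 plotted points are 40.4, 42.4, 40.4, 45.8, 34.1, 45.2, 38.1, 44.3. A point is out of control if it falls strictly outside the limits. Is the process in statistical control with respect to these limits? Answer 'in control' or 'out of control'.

Compare each point to [38.8, 47.8]: sample 5 = 34.1 < LCL; sample 7 = 38.1 < LCL.

out of control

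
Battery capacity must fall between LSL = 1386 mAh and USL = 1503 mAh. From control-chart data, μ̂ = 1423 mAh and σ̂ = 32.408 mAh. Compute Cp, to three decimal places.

Cp = (USL − LSL) / (6σ̂) = (1503 − 1386) / (6 × 32.408) = 117.0000 / 194.4480 = 0.6017

0.602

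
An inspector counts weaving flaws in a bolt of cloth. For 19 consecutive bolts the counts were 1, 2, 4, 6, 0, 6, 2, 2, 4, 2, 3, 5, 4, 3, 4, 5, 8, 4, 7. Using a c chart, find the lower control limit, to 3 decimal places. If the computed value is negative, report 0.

0.000

c̄ = (1 + 2 + 4 + 6 + 0 + 6 + 2 + 2 + 4 + 2 + 3 + 5 + 4 + 3 + 4 + 5 + 8 + 4 + 7) / 19 = 72 / 19 = 3.7895
LCL = c̄ − 3√c̄ = 3.7895 − 3 × 1.9467 = -2.0505 → 0 (cannot be negative)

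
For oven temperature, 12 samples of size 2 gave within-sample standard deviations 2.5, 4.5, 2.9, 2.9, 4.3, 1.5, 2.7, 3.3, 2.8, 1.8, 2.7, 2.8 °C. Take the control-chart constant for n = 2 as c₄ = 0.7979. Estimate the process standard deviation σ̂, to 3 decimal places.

3.624

s̄ = (2.5 + 4.5 + 2.9 + 2.9 + 4.3 + 1.5 + 2.7 + 3.3 + 2.8 + 1.8 + 2.7 + 2.8) / 12 = 2.8917
σ̂ = s̄ / c₄ = 2.8917 / 0.7979 = 3.6241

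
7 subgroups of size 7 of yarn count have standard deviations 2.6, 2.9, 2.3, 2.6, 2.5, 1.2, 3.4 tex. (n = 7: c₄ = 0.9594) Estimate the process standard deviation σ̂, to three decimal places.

s̄ = (2.6 + 2.9 + 2.3 + 2.6 + 2.5 + 1.2 + 3.4) / 7 = 2.5000
σ̂ = s̄ / c₄ = 2.5000 / 0.9594 = 2.6058

2.606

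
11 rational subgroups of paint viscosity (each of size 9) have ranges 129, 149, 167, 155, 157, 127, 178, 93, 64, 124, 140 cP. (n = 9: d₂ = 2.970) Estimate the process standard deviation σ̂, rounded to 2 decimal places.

R̄ = (129 + 149 + 167 + 155 + 157 + 127 + 178 + 93 + 64 + 124 + 140) / 11 = 134.8182
σ̂ = R̄ / d₂ = 134.8182 / 2.970 = 45.3933

45.39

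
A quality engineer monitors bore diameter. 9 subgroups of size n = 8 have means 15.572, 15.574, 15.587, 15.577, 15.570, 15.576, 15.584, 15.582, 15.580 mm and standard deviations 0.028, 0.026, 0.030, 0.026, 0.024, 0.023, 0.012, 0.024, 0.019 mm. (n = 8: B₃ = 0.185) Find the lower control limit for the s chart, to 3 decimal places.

s̄ = (0.028 + 0.026 + 0.030 + 0.026 + 0.024 + 0.023 + 0.012 + 0.024 + 0.019) / 9 = 0.0236
LCL_s = B₃·s̄ = 0.185 × 0.0236 = 0.0044

0.004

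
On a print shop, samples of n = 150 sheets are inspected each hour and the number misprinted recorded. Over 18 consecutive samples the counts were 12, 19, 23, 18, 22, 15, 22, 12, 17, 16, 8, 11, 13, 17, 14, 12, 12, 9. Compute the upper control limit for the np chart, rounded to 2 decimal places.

26.17

p̄ = Σdᵢ / (k·n) = 272 / (18 × 150) = 0.10074
UCL = np̄ + 3·√(np̄(1−p̄)) = 15.1111 + 3 × √(15.1111×0.89926) = 15.1111 + 3 × 3.6863 = 26.1700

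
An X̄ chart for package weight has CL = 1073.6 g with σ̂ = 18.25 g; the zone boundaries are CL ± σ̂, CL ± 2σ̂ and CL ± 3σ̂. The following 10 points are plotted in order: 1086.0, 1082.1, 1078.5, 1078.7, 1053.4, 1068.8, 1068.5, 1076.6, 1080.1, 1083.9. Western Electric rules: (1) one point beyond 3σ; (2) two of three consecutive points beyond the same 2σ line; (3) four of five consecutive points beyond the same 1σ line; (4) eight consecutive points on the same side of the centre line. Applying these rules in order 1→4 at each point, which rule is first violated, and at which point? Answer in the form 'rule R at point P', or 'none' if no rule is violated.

none

Zone of each point (C = within 1σ̂, B = 1σ̂–2σ̂, A = 2σ̂–3σ̂, * = beyond 3σ̂; sign = side of CL): 1:+C, 2:+C, 3:+C, 4:+C, 5:-B, 6:-C, 7:-C, 8:+C, 9:+C, 10:+C
No rule fires across all 10 points.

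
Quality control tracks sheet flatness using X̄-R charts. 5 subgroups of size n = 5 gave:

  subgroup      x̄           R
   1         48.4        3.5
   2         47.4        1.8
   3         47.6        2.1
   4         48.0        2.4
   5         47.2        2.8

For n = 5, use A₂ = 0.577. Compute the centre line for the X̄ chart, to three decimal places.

X̄̄ = (48.4 + 47.4 + 47.6 + 48.0 + 47.2) / 5 = 238.6000 / 5 = 47.7200
CL = X̄̄ = 47.7200

47.720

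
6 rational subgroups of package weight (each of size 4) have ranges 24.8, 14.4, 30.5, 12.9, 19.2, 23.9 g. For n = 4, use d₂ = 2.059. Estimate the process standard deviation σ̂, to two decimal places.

10.17

R̄ = (24.8 + 14.4 + 30.5 + 12.9 + 19.2 + 23.9) / 6 = 20.9500
σ̂ = R̄ / d₂ = 20.9500 / 2.059 = 10.1748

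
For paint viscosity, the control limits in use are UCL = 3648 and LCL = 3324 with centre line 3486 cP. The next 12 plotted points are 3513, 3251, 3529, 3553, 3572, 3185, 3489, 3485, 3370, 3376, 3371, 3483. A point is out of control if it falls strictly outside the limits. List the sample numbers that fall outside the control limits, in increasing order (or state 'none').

2, 6

Compare each point to [3324, 3648]: sample 2 = 3251 < LCL; sample 6 = 3185 < LCL.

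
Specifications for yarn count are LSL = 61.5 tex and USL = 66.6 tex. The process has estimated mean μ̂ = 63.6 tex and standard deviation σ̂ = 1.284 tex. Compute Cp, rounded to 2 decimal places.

Cp = (USL − LSL) / (6σ̂) = (66.6 − 61.5) / (6 × 1.284) = 5.1000 / 7.7040 = 0.6620

0.66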